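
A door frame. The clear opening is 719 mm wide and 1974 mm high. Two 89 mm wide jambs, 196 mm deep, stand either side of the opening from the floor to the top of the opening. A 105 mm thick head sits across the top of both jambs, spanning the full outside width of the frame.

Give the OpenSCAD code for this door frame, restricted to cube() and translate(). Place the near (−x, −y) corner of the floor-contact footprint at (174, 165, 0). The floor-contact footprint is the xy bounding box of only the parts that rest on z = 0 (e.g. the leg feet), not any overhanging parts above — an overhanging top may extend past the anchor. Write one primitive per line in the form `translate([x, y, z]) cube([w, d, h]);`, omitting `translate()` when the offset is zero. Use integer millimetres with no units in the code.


translate([174, 165, 0]) cube([89, 196, 1974]);
translate([982, 165, 0]) cube([89, 196, 1974]);
translate([174, 165, 1974]) cube([897, 196, 105]);


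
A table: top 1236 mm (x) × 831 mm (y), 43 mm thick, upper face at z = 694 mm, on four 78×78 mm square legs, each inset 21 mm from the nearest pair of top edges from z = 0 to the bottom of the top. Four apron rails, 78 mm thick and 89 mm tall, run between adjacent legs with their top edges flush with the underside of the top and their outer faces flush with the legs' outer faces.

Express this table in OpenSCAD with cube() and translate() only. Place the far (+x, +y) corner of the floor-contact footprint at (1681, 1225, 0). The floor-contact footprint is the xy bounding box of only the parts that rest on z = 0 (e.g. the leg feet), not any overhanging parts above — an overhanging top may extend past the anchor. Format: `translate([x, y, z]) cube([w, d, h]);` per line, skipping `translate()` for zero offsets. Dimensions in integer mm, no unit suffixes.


// leg_h = 694 - 43 = 651
// apron z = 651 - 89 = 562
translate([466, 415, 651]) cube([1236, 831, 43]);
translate([487, 436, 0]) cube([78, 78, 651]);
translate([1603, 436, 0]) cube([78, 78, 651]);
translate([487, 1147, 0]) cube([78, 78, 651]);
translate([1603, 1147, 0]) cube([78, 78, 651]);
translate([565, 436, 562]) cube([1038, 78, 89]);
translate([565, 1147, 562]) cube([1038, 78, 89]);
translate([487, 514, 562]) cube([78, 633, 89]);
translate([1603, 514, 562]) cube([78, 633, 89]);


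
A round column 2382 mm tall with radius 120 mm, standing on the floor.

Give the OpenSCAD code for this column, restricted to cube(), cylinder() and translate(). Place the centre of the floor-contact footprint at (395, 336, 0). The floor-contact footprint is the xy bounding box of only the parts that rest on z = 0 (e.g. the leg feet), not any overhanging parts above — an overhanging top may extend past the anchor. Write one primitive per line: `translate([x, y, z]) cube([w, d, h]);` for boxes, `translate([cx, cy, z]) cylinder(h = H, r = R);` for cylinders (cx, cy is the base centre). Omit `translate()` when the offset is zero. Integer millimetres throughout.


translate([395, 336, 0]) cylinder(h = 2382, r = 120);


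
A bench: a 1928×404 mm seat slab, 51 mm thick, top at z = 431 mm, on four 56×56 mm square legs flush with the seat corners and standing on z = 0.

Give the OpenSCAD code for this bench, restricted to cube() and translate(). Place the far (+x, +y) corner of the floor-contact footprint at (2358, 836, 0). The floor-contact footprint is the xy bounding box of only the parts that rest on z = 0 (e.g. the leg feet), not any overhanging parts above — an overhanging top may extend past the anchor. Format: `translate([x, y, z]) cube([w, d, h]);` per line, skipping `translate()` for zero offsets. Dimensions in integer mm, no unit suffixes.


translate([430, 432, 380]) cube([1928, 404, 51]);
translate([430, 432, 0]) cube([56, 56, 380]);
translate([430, 780, 0]) cube([56, 56, 380]);
translate([2302, 432, 0]) cube([56, 56, 380]);
translate([2302, 780, 0]) cube([56, 56, 380]);


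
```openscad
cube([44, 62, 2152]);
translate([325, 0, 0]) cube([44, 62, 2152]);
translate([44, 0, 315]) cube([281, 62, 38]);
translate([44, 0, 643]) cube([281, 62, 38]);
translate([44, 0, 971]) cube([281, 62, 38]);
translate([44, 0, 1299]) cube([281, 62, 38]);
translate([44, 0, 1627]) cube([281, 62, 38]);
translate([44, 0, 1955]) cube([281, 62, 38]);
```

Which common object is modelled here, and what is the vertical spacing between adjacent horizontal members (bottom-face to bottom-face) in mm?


A ladder. The rung spacing is 328 mm.

Two tall 44×62 posts with 6 short bars between them — a ladder. Adjacent rungs sit at z = 315 and z = 643, so the spacing is 643 − 315 = 328 mm.


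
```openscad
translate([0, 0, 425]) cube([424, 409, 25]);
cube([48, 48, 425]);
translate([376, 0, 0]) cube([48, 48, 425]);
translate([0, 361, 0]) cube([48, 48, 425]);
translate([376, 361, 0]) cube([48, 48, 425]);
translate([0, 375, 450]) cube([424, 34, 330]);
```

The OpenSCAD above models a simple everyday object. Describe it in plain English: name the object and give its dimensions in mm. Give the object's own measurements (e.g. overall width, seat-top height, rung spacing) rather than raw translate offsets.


A chair. The seat is a 424×409×25 mm slab with its top at z = 450 mm, on four 48×48 mm corner legs (flush with the seat edges, standing on z = 0). A flat backrest 34 mm thick, 330 mm tall, spans the full seat width and rises from the seat top along its +y edge, rear face flush with the rear of the seat.


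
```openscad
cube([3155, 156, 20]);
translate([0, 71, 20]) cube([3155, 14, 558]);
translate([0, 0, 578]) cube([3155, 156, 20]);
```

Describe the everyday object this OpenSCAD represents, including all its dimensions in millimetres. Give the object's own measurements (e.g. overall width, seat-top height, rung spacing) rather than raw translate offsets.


An I-beam lying along x, 3155 mm long. Overall section height 598 mm. Two flanges 156 mm wide (y) and 20 mm thick, one on the floor and one at the top; a web 14 mm thick runs between them, centred on the flange width.


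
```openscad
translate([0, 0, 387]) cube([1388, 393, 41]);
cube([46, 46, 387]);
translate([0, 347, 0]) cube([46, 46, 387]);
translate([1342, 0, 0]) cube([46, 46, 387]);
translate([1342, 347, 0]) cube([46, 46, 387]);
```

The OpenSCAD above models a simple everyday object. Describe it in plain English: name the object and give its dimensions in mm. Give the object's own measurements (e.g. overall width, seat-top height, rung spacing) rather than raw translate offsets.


A bench: a 1388×393 mm seat slab, 41 mm thick, top at z = 428 mm, on four 46×46 mm square legs flush with the seat corners and standing on z = 0.


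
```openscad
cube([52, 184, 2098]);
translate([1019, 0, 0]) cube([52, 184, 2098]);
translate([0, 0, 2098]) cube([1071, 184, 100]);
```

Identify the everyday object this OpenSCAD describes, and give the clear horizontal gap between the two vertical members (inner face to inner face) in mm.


A door frame. The clear opening width is 967 mm.

Two 2098 mm tall posts with a header on top — a door frame. The left jamb is 52 mm wide at x = 0; the right jamb starts at x = 1019. The clear opening is 1019 − 52 = 967 mm.


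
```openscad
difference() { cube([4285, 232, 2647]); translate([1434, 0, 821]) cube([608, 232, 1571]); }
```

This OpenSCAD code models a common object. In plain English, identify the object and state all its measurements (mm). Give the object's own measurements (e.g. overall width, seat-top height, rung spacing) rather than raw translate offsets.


A wall 4285 mm long (x), 232 mm thick (y), 2647 mm tall, with a rectangular window opening cut through it. The opening is 608 mm wide and 1571 mm tall; its sill is at z = 821 mm and its near (−x) edge is 1434 mm from the wall's −x end. The opening passes through the full wall thickness.


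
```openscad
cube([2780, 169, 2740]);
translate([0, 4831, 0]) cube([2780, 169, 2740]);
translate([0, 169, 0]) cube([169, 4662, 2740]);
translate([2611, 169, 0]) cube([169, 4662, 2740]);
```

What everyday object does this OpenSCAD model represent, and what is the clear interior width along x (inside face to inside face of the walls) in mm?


A house (or room) frame. The interior width is 2442 mm.

Four 2740 mm walls enclosing a rectangle with no floor or roof — a room or house frame. Outside width is 2780 mm and wall thickness is 169 mm, so the interior width is 2780 − 2 × 169 = 2442 mm.


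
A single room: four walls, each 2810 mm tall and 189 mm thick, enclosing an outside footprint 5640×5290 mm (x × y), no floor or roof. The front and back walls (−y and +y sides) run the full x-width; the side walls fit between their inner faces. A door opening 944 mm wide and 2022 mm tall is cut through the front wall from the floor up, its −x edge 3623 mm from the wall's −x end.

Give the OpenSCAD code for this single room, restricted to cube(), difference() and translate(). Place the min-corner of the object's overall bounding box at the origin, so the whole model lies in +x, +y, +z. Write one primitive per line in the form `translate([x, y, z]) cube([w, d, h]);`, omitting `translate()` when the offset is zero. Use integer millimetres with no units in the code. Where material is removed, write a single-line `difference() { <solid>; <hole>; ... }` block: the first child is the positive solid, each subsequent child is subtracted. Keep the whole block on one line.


difference() { cube([5640, 189, 2810]); translate([3623, 0, 0]) cube([944, 189, 2022]); }
translate([0, 5101, 0]) cube([5640, 189, 2810]);
translate([0, 189, 0]) cube([189, 4912, 2810]);
translate([5451, 189, 0]) cube([189, 4912, 2810]);


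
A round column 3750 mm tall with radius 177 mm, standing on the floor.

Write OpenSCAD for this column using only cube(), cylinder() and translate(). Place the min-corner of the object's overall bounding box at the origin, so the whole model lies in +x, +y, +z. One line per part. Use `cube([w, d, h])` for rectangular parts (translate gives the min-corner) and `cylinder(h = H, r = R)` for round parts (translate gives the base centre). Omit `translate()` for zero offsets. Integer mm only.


translate([177, 177, 0]) cylinder(h = 3750, r = 177);


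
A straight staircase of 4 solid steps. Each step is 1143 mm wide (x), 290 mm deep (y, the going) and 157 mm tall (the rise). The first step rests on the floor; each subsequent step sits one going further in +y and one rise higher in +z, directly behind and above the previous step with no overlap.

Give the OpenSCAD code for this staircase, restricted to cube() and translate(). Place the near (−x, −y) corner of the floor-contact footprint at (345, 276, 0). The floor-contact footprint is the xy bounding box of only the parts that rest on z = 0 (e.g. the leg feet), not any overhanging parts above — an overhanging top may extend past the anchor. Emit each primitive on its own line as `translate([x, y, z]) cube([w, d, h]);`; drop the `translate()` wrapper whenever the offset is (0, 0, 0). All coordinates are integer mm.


translate([345, 276, 0]) cube([1143, 290, 157]);
translate([345, 566, 157]) cube([1143, 290, 157]);
translate([345, 856, 314]) cube([1143, 290, 157]);
translate([345, 1146, 471]) cube([1143, 290, 157]);


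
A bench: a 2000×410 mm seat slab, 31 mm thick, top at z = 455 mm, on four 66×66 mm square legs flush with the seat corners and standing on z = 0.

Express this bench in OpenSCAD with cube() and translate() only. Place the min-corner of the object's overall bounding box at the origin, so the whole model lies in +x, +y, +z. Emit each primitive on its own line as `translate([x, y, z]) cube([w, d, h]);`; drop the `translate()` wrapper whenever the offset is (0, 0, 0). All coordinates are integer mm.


translate([0, 0, 424]) cube([2000, 410, 31]);
cube([66, 66, 424]);
translate([0, 344, 0]) cube([66, 66, 424]);
translate([1934, 0, 0]) cube([66, 66, 424]);
translate([1934, 344, 0]) cube([66, 66, 424]);


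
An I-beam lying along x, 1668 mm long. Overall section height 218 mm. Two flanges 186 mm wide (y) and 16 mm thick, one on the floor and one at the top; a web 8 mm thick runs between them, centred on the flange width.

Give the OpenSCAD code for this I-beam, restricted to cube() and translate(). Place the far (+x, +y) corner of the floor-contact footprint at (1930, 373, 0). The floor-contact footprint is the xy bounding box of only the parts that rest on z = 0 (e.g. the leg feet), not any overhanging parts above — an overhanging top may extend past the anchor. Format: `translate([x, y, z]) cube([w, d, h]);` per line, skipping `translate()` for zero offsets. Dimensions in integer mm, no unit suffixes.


translate([262, 187, 0]) cube([1668, 186, 16]);
translate([262, 276, 16]) cube([1668, 8, 186]);
translate([262, 187, 202]) cube([1668, 186, 16]);


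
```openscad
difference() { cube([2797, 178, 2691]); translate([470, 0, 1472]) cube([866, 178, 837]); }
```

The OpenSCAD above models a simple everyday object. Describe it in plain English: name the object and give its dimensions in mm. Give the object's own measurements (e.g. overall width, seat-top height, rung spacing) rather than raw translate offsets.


A wall 2797 mm long (x), 178 mm thick (y), 2691 mm tall, with a rectangular window opening cut through it. The opening is 866 mm wide and 837 mm tall; its sill is at z = 1472 mm and its near (−x) edge is 470 mm from the wall's −x end. The opening passes through the full wall thickness.


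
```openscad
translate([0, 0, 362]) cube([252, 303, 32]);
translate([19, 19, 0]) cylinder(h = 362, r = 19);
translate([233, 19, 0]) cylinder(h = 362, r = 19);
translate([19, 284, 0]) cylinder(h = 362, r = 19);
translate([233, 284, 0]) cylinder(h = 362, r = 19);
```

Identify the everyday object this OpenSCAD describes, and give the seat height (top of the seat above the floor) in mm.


A stool. The seat height is 394 mm.

A 252×303×32 slab at z = 362 on four corner cylinders — a stool. The seat top is 362 + 32 = 394 mm.


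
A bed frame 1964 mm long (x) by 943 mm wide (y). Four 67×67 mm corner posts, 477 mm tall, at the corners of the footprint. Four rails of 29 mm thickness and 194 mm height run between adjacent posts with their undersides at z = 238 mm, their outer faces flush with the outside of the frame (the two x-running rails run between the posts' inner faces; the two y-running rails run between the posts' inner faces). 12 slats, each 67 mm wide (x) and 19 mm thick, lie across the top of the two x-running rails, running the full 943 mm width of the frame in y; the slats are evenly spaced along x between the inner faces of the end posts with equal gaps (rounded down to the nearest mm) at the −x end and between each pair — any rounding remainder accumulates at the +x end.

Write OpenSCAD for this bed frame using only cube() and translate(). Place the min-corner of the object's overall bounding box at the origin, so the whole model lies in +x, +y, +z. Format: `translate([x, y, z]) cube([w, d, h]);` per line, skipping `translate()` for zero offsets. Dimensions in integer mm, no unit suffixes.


// slat z = rail_z + rail_h = 238 + 194 = 432
// slat gap = ⌊(1830 − 12·67) / 13⌋ = 78
cube([67, 67, 477]);
translate([0, 876, 0]) cube([67, 67, 477]);
translate([1897, 0, 0]) cube([67, 67, 477]);
translate([1897, 876, 0]) cube([67, 67, 477]);
translate([67, 0, 238]) cube([1830, 29, 194]);
translate([67, 914, 238]) cube([1830, 29, 194]);
translate([0, 67, 238]) cube([29, 809, 194]);
translate([1935, 67, 238]) cube([29, 809, 194]);
translate([145, 0, 432]) cube([67, 943, 19]);
translate([290, 0, 432]) cube([67, 943, 19]);
translate([435, 0, 432]) cube([67, 943, 19]);
translate([580, 0, 432]) cube([67, 943, 19]);
translate([725, 0, 432]) cube([67, 943, 19]);
translate([870, 0, 432]) cube([67, 943, 19]);
translate([1015, 0, 432]) cube([67, 943, 19]);
translate([1160, 0, 432]) cube([67, 943, 19]);
translate([1305, 0, 432]) cube([67, 943, 19]);
translate([1450, 0, 432]) cube([67, 943, 19]);
translate([1595, 0, 432]) cube([67, 943, 19]);
translate([1740, 0, 432]) cube([67, 943, 19]);


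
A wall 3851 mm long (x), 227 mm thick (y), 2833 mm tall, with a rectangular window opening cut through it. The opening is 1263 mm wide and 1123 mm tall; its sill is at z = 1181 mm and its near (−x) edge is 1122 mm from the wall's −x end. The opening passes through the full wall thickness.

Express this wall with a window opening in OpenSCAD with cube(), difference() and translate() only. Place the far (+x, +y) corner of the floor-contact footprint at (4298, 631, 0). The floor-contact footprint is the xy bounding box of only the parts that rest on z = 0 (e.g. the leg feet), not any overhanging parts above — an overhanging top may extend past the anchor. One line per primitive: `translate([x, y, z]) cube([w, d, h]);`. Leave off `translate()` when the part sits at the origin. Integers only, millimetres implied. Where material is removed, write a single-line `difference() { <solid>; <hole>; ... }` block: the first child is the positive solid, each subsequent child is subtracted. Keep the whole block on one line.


difference() { translate([447, 404, 0]) cube([3851, 227, 2833]); translate([1569, 404, 1181]) cube([1263, 227, 1123]); }


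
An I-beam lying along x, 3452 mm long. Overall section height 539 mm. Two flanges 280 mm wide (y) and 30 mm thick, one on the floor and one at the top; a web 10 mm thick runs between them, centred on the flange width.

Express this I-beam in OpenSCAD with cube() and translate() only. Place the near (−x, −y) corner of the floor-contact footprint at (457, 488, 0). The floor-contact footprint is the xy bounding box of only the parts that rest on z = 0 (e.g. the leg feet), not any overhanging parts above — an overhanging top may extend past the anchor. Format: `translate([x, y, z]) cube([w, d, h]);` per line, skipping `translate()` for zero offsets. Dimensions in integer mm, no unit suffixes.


translate([457, 488, 0]) cube([3452, 280, 30]);
translate([457, 623, 30]) cube([3452, 10, 479]);
translate([457, 488, 509]) cube([3452, 280, 30]);


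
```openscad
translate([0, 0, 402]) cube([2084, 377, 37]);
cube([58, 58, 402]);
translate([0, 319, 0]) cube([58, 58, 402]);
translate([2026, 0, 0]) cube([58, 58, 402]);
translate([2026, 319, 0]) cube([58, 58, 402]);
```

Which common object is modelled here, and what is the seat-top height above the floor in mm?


A bench. The seat-top height is 439 mm.

A long slab on four corner posts — a bench. The slab sits at z = 402 with thickness 37, so the top is 402 + 37 = 439 mm.


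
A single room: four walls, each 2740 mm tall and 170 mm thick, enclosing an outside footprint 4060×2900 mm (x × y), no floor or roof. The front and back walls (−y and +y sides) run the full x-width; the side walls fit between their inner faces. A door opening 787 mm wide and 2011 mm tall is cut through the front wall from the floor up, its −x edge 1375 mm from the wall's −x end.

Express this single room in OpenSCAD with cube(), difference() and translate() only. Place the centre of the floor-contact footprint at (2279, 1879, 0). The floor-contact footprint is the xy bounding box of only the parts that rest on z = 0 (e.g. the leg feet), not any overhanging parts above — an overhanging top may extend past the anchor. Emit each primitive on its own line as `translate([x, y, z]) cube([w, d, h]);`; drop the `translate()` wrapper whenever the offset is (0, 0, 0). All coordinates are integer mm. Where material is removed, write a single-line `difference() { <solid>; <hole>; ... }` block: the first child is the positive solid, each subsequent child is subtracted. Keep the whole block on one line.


difference() { translate([249, 429, 0]) cube([4060, 170, 2740]); translate([1624, 429, 0]) cube([787, 170, 2011]); }
translate([249, 3159, 0]) cube([4060, 170, 2740]);
translate([249, 599, 0]) cube([170, 2560, 2740]);
translate([4139, 599, 0]) cube([170, 2560, 2740]);


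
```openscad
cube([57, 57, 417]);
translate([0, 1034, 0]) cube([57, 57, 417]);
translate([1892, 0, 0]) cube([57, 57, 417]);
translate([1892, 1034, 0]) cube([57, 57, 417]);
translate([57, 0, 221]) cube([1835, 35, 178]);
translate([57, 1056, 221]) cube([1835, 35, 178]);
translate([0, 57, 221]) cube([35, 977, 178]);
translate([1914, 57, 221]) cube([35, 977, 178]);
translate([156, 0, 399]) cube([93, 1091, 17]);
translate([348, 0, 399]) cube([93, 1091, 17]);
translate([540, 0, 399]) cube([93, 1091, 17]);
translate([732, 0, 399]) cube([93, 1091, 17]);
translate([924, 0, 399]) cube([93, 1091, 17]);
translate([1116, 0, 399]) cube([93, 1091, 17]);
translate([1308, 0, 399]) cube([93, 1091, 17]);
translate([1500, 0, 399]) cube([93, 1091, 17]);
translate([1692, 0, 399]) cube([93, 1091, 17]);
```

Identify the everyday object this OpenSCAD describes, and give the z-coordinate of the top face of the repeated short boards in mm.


A bed frame. The slat-top height is 416 mm.

Four posts, four rails, and a row of slats — a bed frame. Slats sit on the rails at z = 221 + 178 = 399; with slat thickness 17, the top is 416 mm.


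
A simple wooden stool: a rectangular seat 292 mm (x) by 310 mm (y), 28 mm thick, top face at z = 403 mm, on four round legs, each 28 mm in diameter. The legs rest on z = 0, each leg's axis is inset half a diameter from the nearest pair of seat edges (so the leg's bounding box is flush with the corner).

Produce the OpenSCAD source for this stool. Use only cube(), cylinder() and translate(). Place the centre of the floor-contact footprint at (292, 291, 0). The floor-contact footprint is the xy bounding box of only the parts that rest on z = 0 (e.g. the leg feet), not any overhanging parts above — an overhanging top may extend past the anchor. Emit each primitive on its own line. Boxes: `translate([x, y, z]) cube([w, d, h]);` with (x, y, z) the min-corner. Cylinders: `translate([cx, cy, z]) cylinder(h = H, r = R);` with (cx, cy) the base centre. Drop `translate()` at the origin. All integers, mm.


// leg_h = 403 - 28 = 375
translate([146, 136, 375]) cube([292, 310, 28]);
translate([160, 150, 0]) cylinder(h = 375, r = 14);
translate([424, 150, 0]) cylinder(h = 375, r = 14);
translate([160, 432, 0]) cylinder(h = 375, r = 14);
translate([424, 432, 0]) cylinder(h = 375, r = 14);


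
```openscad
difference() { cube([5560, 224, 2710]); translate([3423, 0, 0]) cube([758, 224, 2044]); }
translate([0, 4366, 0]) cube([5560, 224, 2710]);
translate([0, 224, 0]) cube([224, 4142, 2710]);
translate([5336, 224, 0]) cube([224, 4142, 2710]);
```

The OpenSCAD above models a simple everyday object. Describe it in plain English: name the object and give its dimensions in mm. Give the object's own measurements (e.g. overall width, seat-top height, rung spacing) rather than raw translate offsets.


A single room: four walls, each 2710 mm tall and 224 mm thick, enclosing an outside footprint 5560×4590 mm (x × y), no floor or roof. The front and back walls (−y and +y sides) run the full x-width; the side walls fit between their inner faces. A door opening 758 mm wide and 2044 mm tall is cut through the front wall from the floor up, its −x edge 3423 mm from the wall's −x end.


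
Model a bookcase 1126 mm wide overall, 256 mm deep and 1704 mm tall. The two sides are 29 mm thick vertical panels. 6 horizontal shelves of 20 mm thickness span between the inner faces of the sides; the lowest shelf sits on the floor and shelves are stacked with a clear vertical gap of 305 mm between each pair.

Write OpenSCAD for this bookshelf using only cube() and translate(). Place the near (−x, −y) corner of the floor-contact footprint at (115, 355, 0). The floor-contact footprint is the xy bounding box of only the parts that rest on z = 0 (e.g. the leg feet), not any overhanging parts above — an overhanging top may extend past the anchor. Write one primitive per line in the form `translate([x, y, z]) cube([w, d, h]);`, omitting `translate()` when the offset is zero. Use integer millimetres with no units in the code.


translate([115, 355, 0]) cube([29, 256, 1704]);
translate([1212, 355, 0]) cube([29, 256, 1704]);
translate([144, 355, 0]) cube([1068, 256, 20]);
translate([144, 355, 325]) cube([1068, 256, 20]);
translate([144, 355, 650]) cube([1068, 256, 20]);
translate([144, 355, 975]) cube([1068, 256, 20]);
translate([144, 355, 1300]) cube([1068, 256, 20]);
translate([144, 355, 1625]) cube([1068, 256, 20]);


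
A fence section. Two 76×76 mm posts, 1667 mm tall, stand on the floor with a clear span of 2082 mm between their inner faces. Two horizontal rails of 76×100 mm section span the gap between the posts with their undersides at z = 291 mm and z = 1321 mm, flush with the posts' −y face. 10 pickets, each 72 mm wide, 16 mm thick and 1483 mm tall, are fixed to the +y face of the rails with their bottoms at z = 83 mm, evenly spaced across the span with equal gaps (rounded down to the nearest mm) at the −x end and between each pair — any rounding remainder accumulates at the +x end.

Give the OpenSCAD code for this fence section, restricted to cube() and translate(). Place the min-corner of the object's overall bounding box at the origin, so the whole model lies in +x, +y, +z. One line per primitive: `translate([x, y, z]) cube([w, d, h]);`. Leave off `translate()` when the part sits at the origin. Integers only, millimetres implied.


cube([76, 76, 1667]);
translate([2158, 0, 0]) cube([76, 76, 1667]);
translate([76, 0, 291]) cube([2082, 76, 100]);
translate([76, 0, 1321]) cube([2082, 76, 100]);
translate([199, 76, 83]) cube([72, 16, 1483]);
translate([394, 76, 83]) cube([72, 16, 1483]);
translate([589, 76, 83]) cube([72, 16, 1483]);
translate([784, 76, 83]) cube([72, 16, 1483]);
translate([979, 76, 83]) cube([72, 16, 1483]);
translate([1174, 76, 83]) cube([72, 16, 1483]);
translate([1369, 76, 83]) cube([72, 16, 1483]);
translate([1564, 76, 83]) cube([72, 16, 1483]);
translate([1759, 76, 83]) cube([72, 16, 1483]);
translate([1954, 76, 83]) cube([72, 16, 1483]);


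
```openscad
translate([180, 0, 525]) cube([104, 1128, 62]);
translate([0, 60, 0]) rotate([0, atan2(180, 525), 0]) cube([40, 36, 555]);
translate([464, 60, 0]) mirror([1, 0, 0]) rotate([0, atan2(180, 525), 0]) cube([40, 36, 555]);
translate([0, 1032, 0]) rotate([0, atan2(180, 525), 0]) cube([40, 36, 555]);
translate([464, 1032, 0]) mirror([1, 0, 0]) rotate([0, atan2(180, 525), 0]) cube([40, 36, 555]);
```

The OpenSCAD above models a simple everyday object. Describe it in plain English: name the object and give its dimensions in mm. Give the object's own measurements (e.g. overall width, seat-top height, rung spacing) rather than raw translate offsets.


A sawhorse. A 104×1128×62 mm beam (x, y, z) sits on two A-frame leg pairs. Each pair is two raked legs of 40×36 mm section (36 mm along y) splaying symmetrically in x. Each leg rises 525 mm vertically over 180 mm of horizontal reach and is 555 mm long along its own axis. Every leg's outer bottom edge rests on the floor and its outer top edge meets a bottom edge of the beam — the left legs (tilting toward +x) meet the beam's −x bottom edge, the right legs (their mirror images, tilting toward −x) meet its +x bottom edge — so the leg tops tuck under the beam, the beam's underside is 525 mm above the floor, and the feet are 464 mm apart outside-to-outside with the beam centred between them. The two leg pairs are set in 60 mm from either end of the beam.


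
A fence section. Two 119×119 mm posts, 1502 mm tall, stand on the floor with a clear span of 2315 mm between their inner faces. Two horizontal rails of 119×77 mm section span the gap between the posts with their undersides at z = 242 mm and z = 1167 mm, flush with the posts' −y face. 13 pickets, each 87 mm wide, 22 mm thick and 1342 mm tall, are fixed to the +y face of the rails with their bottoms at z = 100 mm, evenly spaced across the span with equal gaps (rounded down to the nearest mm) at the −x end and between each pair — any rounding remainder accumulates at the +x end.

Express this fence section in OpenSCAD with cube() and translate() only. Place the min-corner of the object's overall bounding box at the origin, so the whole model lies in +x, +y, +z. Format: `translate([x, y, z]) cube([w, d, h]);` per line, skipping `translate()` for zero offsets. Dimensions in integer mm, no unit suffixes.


cube([119, 119, 1502]);
translate([2434, 0, 0]) cube([119, 119, 1502]);
translate([119, 0, 242]) cube([2315, 119, 77]);
translate([119, 0, 1167]) cube([2315, 119, 77]);
translate([203, 119, 100]) cube([87, 22, 1342]);
translate([374, 119, 100]) cube([87, 22, 1342]);
translate([545, 119, 100]) cube([87, 22, 1342]);
translate([716, 119, 100]) cube([87, 22, 1342]);
translate([887, 119, 100]) cube([87, 22, 1342]);
translate([1058, 119, 100]) cube([87, 22, 1342]);
translate([1229, 119, 100]) cube([87, 22, 1342]);
translate([1400, 119, 100]) cube([87, 22, 1342]);
translate([1571, 119, 100]) cube([87, 22, 1342]);
translate([1742, 119, 100]) cube([87, 22, 1342]);
translate([1913, 119, 100]) cube([87, 22, 1342]);
translate([2084, 119, 100]) cube([87, 22, 1342]);
translate([2255, 119, 100]) cube([87, 22, 1342]);


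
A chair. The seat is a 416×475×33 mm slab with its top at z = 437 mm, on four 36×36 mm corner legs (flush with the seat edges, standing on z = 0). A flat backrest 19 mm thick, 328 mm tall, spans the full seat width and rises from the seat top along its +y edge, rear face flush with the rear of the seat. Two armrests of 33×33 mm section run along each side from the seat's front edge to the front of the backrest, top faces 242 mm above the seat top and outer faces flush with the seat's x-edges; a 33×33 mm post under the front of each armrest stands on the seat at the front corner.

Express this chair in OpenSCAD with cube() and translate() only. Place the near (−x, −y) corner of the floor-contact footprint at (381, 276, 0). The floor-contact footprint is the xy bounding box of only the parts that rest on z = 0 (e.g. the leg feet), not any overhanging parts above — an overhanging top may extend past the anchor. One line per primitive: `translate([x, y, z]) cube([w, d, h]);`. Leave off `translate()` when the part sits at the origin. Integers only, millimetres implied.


translate([381, 276, 404]) cube([416, 475, 33]);
translate([381, 276, 0]) cube([36, 36, 404]);
translate([761, 276, 0]) cube([36, 36, 404]);
translate([381, 715, 0]) cube([36, 36, 404]);
translate([761, 715, 0]) cube([36, 36, 404]);
translate([381, 732, 437]) cube([416, 19, 328]);
translate([381, 276, 646]) cube([33, 456, 33]);
translate([764, 276, 646]) cube([33, 456, 33]);
translate([381, 276, 437]) cube([33, 33, 209]);
translate([764, 276, 437]) cube([33, 33, 209]);


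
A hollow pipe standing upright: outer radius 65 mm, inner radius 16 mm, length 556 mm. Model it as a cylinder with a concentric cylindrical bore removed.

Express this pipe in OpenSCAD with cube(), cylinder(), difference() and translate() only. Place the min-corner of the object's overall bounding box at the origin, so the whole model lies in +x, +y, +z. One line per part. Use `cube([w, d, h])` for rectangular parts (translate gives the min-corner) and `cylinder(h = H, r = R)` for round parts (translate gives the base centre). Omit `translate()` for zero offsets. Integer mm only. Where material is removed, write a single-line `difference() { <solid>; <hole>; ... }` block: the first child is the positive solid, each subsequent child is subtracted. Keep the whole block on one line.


difference() { translate([65, 65, 0]) cylinder(h = 556, r = 65); translate([65, 65, 0]) cylinder(h = 556, r = 16); }


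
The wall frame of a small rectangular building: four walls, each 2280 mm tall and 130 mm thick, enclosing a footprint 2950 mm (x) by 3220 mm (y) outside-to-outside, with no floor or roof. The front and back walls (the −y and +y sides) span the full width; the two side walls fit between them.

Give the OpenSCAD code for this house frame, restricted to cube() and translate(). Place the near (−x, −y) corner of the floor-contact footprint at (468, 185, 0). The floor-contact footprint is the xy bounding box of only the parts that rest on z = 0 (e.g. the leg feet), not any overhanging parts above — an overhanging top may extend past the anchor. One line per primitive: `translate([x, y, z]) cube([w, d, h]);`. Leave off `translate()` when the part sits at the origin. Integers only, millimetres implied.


translate([468, 185, 0]) cube([2950, 130, 2280]);
translate([468, 3275, 0]) cube([2950, 130, 2280]);
translate([468, 315, 0]) cube([130, 2960, 2280]);
translate([3288, 315, 0]) cube([130, 2960, 2280]);


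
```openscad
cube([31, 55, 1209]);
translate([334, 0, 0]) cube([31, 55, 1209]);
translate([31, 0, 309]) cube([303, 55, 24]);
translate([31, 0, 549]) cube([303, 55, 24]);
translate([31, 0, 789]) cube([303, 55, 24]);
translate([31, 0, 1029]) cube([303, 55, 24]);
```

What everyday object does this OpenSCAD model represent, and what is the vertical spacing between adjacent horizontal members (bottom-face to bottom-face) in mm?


A ladder. The rung spacing is 240 mm.

Two tall 31×55 posts with 4 short bars between them — a ladder. Adjacent rungs sit at z = 309 and z = 549, so the spacing is 549 − 309 = 240 mm.


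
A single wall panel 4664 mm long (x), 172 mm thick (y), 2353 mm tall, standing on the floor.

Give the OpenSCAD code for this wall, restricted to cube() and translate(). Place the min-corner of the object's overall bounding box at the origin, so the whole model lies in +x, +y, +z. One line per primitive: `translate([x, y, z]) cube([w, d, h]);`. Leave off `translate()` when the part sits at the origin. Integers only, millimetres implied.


cube([4664, 172, 2353]);


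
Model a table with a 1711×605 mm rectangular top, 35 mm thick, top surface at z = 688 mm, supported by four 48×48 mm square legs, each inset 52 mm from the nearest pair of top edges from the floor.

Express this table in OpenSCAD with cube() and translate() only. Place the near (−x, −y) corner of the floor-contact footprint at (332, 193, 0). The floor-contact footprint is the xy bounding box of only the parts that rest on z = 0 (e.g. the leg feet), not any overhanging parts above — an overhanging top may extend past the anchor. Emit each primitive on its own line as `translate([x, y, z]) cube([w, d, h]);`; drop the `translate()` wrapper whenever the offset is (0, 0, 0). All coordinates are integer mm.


translate([280, 141, 653]) cube([1711, 605, 35]);
translate([332, 193, 0]) cube([48, 48, 653]);
translate([1891, 193, 0]) cube([48, 48, 653]);
translate([332, 646, 0]) cube([48, 48, 653]);
translate([1891, 646, 0]) cube([48, 48, 653]);


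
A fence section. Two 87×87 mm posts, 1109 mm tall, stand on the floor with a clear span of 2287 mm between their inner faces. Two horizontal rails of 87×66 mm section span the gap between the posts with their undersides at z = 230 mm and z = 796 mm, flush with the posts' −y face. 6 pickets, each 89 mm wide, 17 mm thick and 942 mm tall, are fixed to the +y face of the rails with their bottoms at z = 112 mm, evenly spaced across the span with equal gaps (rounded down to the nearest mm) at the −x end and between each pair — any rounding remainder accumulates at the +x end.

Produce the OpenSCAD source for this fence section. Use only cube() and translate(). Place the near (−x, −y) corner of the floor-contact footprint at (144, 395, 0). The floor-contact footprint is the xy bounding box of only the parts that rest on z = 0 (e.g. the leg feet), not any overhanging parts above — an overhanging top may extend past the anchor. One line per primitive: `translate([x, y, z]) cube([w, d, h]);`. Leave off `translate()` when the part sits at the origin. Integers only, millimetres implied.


translate([144, 395, 0]) cube([87, 87, 1109]);
translate([2518, 395, 0]) cube([87, 87, 1109]);
translate([231, 395, 230]) cube([2287, 87, 66]);
translate([231, 395, 796]) cube([2287, 87, 66]);
translate([481, 482, 112]) cube([89, 17, 942]);
translate([820, 482, 112]) cube([89, 17, 942]);
translate([1159, 482, 112]) cube([89, 17, 942]);
translate([1498, 482, 112]) cube([89, 17, 942]);
translate([1837, 482, 112]) cube([89, 17, 942]);
translate([2176, 482, 112]) cube([89, 17, 942]);


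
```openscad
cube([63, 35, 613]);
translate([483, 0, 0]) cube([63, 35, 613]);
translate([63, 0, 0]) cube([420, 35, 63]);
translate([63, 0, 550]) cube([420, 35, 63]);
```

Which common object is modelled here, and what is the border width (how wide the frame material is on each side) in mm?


A picture frame. The border width is 63 mm.

Four thin pieces enclosing a rectangular opening — a picture frame. The two full-height stiles are 613 mm tall; the top rail sits at z = 550 and is 63 mm tall, so the border above the opening is 613 − 550 = 63 mm, matching the stile x-width.


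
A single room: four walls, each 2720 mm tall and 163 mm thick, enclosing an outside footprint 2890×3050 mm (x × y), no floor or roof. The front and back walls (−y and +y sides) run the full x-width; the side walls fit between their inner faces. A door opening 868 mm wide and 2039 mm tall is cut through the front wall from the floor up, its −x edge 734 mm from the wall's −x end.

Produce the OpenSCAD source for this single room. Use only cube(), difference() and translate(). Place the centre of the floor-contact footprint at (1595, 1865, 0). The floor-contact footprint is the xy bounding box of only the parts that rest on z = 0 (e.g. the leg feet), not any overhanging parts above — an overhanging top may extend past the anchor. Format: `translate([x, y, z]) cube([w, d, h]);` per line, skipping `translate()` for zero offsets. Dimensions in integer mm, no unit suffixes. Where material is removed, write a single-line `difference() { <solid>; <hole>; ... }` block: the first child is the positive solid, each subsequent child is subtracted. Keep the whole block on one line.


difference() { translate([150, 340, 0]) cube([2890, 163, 2720]); translate([884, 340, 0]) cube([868, 163, 2039]); }
translate([150, 3227, 0]) cube([2890, 163, 2720]);
translate([150, 503, 0]) cube([163, 2724, 2720]);
translate([2877, 503, 0]) cube([163, 2724, 2720]);


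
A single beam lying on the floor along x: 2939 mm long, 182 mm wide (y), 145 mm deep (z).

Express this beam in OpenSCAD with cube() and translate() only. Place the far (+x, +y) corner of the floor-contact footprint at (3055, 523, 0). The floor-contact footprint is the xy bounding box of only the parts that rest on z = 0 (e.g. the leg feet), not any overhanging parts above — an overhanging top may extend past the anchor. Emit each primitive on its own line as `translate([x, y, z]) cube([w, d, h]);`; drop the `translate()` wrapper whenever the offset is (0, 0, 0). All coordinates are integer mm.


translate([116, 341, 0]) cube([2939, 182, 145]);


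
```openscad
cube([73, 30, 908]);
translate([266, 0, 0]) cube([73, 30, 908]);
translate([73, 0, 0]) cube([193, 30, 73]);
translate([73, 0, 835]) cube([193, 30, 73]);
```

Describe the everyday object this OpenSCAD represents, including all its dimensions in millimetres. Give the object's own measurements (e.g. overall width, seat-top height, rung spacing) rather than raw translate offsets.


A rectangular picture frame lying in the x–z plane (depth along y). The opening is 193 mm wide (x) by 762 mm tall (z), surrounded by a border 73 mm wide on all four sides. The frame is 30 mm deep and is made of two full-height vertical stiles with two horizontal rails fitted between them.


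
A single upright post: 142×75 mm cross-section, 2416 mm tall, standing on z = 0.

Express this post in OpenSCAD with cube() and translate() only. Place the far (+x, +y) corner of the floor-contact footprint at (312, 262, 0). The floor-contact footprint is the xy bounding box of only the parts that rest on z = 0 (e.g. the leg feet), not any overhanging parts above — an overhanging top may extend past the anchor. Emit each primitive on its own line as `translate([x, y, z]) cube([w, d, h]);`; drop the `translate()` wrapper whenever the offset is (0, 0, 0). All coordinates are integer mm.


translate([170, 187, 0]) cube([142, 75, 2416]);
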